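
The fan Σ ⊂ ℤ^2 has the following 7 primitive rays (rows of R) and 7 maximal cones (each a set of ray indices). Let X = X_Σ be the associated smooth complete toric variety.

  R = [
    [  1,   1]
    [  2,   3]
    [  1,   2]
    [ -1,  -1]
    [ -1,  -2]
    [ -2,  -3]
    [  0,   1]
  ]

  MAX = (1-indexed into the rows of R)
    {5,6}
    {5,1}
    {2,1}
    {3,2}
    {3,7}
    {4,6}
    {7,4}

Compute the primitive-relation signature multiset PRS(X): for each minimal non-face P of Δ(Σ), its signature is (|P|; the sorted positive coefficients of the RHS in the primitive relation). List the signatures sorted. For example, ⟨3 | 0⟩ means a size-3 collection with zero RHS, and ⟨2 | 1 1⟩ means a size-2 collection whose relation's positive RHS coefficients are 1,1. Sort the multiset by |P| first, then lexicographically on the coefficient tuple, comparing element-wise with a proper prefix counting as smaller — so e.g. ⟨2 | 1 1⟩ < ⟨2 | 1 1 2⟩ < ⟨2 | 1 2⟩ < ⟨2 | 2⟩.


The 14 primitive collections of Σ (r=7, n=2):

  • {1,4}:  v_{1} + v_{4} = 0  ⇒ sig = ⟨2 | 0⟩
  • {2,6}:  v_{2} + v_{6} = 0  ⇒ sig = ⟨2 | 0⟩
  • {3,5}:  v_{3} + v_{5} = 0  ⇒ sig = ⟨2 | 0⟩
  • {1,3}:  v_{1} + v_{3} = v_{2}  ⇒ sig = ⟨2 | 1⟩
  • {1,6}:  v_{1} + v_{6} = v_{5}  ⇒ sig = ⟨2 | 1⟩
  • {1,7}:  v_{1} + v_{7} = v_{3}  ⇒ sig = ⟨2 | 1⟩
  • {2,4}:  v_{2} + v_{4} = v_{3}  ⇒ sig = ⟨2 | 1⟩
  • {2,5}:  v_{2} + v_{5} = v_{1}  ⇒ sig = ⟨2 | 1⟩
  • {3,4}:  v_{3} + v_{4} = v_{7}  ⇒ sig = ⟨2 | 1⟩
  • {3,6}:  v_{3} + v_{6} = v_{4}  ⇒ sig = ⟨2 | 1⟩
  • {4,5}:  v_{4} + v_{5} = v_{6}  ⇒ sig = ⟨2 | 1⟩
  • {5,7}:  v_{5} + v_{7} = v_{4}  ⇒ sig = ⟨2 | 1⟩
  • {2,7}:  v_{2} + v_{7} = 2·v_{3}  ⇒ sig = ⟨2 | 2⟩
  • {6,7}:  v_{6} + v_{7} = 2·v_{4}  ⇒ sig = ⟨2 | 2⟩

so the primitive-relation signature multiset is
    |P|=2: 14 collections, coeffs (), (), (), (1), (1), (1), (1), (1), (1), (1), (1), (1), (2), (2)


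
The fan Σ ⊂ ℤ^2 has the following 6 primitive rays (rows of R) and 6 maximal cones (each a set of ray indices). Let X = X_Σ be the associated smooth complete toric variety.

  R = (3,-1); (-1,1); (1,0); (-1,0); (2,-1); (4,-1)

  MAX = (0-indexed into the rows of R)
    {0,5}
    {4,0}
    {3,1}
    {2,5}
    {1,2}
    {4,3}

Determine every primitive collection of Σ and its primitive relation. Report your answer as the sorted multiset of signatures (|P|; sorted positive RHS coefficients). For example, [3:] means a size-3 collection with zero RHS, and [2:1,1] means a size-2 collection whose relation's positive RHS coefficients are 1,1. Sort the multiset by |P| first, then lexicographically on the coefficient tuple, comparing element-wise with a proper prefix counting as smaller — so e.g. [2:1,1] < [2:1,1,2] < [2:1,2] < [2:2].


|primitive collections| = 9. Relations:

  P={2,3}:  v_{2} + v_{3} = 0 — sig = [2:]
  P={0,2}:  v_{0} + v_{2} = v_{5} — sig = [2:1]
  P={0,3}:  v_{0} + v_{3} = v_{4} — sig = [2:1]
  P={1,4}:  v_{1} + v_{4} = v_{2} — sig = [2:1]
  P={2,4}:  v_{2} + v_{4} = v_{0} — sig = [2:1]
  P={3,5}:  v_{3} + v_{5} = v_{0} — sig = [2:1]
  P={0,1}:  v_{0} + v_{1} = 2·v_{2} — sig = [2:2]
  P={4,5}:  v_{4} + v_{5} = 2·v_{0} — sig = [2:2]
  P={1,5}:  v_{1} + v_{5} = 3·v_{2} — sig = [2:3]

Signatures (|P|; sorted positive RHS coefficients), sorted:
    |P|=2: 9 collections, coeffs (), (1), (1), (1), (1), (1), (2), (2), (3)


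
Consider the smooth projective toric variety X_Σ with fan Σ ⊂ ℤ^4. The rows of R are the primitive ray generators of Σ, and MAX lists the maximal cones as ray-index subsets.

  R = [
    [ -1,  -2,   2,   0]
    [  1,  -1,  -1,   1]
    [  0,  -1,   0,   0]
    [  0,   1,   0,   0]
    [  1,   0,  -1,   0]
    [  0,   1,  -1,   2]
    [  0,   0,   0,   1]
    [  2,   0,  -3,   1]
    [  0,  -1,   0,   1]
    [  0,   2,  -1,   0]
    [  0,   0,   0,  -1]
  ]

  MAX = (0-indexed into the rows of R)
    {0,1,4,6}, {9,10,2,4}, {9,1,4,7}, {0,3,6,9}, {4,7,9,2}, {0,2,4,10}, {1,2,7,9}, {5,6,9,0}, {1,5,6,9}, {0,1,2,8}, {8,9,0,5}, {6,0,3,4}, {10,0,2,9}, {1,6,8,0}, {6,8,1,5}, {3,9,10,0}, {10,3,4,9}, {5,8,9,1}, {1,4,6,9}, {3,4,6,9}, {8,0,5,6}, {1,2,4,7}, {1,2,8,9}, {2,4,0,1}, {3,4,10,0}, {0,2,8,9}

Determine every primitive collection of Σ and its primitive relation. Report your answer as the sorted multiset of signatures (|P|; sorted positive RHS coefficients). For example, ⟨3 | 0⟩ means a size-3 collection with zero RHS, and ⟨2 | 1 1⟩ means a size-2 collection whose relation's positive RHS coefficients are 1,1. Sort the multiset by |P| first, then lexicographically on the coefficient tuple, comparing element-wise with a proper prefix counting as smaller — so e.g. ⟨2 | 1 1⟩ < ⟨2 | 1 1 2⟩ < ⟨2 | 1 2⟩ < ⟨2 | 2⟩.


23 minimal non-faces of Δ(Σ) (on 11 rays):

  {2,3}:  v_{2} + v_{3} = 0  ⇒ sig = ⟨2 | 0⟩
  {6,10}:  v_{6} + v_{10} = 0  ⇒ sig = ⟨2 | 0⟩
  {2,6}:  v_{2} + v_{6} = v_{8}  ⇒ sig = ⟨2 | 1⟩
  {3,8}:  v_{3} + v_{8} = v_{6}  ⇒ sig = ⟨2 | 1⟩
  {4,8}:  v_{4} + v_{8} = v_{1}  ⇒ sig = ⟨2 | 1⟩
  {8,10}:  v_{8} + v_{10} = v_{2}  ⇒ sig = ⟨2 | 1⟩
  {0,7}:  v_{0} + v_{7} = v_{1} + v_{2}  ⇒ sig = ⟨2 | 1 1⟩
  {1,3}:  v_{1} + v_{3} = v_{4} + v_{6}  ⇒ sig = ⟨2 | 1 1⟩
  {1,10}:  v_{1} + v_{10} = v_{2} + v_{4}  ⇒ sig = ⟨2 | 1 1⟩
  {5,10}:  v_{5} + v_{10} = v_{8} + v_{9}  ⇒ sig = ⟨2 | 1 1⟩
  {3,7}:  v_{3} + v_{7} = v_{1} + v_{4} + v_{9}  ⇒ sig = ⟨2 | 1 1 1⟩
  {4,5}:  v_{4} + v_{5} = v_{1} + v_{6} + v_{9}  ⇒ sig = ⟨2 | 1 1 1⟩
  {7,8}:  v_{7} + v_{8} = 2·v_{1} + v_{2} + v_{9}  ⇒ sig = ⟨2 | 1 1 2⟩
  {2,5}:  v_{2} + v_{5} = 2·v_{8} + v_{9}  ⇒ sig = ⟨2 | 1 2⟩
  {3,5}:  v_{3} + v_{5} = 2·v_{6} + v_{9}  ⇒ sig = ⟨2 | 1 2⟩
  {6,7}:  v_{6} + v_{7} = 2·v_{1} + v_{9}  ⇒ sig = ⟨2 | 1 2⟩
  {5,7}:  v_{5} + v_{7} = 2·v_{1} + v_{8} + 2·v_{9}  ⇒ sig = ⟨2 | 1 2 2⟩
  {7,10}:  v_{7} + v_{10} = 2·v_{2} + 2·v_{4} + v_{9}  ⇒ sig = ⟨2 | 1 2 2⟩
  {0,4,9}:  v_{0} + v_{4} + v_{9} = 0  ⇒ sig = ⟨3 | 0⟩
  {0,1,9}:  v_{0} + v_{1} + v_{9} = v_{8}  ⇒ sig = ⟨3 | 1⟩
  {6,8,9}:  v_{6} + v_{8} + v_{9} = v_{5}  ⇒ sig = ⟨3 | 1⟩
  {0,1,5}:  v_{0} + v_{1} + v_{5} = v_{6} + 2·v_{8}  ⇒ sig = ⟨3 | 1 2⟩
  {1,2,4,9}:  v_{1} + v_{2} + v_{4} + v_{9} = v_{7}  ⇒ sig = ⟨4 | 1⟩

Hence PRS(X_Σ) =
    ⟨2 | 0⟩
    ⟨2 | 0⟩
    ⟨2 | 1⟩
    ⟨2 | 1⟩
    ⟨2 | 1⟩
    ⟨2 | 1⟩
    ⟨2 | 1 1⟩
    ⟨2 | 1 1⟩
    ⟨2 | 1 1⟩
    ⟨2 | 1 1⟩
    ⟨2 | 1 1 1⟩
    ⟨2 | 1 1 1⟩
    ⟨2 | 1 1 2⟩
    ⟨2 | 1 2⟩
    ⟨2 | 1 2⟩
    ⟨2 | 1 2⟩
    ⟨2 | 1 2 2⟩
    ⟨2 | 1 2 2⟩
    ⟨3 | 0⟩
    ⟨3 | 1⟩
    ⟨3 | 1⟩
    ⟨3 | 1 2⟩
    ⟨4 | 1⟩


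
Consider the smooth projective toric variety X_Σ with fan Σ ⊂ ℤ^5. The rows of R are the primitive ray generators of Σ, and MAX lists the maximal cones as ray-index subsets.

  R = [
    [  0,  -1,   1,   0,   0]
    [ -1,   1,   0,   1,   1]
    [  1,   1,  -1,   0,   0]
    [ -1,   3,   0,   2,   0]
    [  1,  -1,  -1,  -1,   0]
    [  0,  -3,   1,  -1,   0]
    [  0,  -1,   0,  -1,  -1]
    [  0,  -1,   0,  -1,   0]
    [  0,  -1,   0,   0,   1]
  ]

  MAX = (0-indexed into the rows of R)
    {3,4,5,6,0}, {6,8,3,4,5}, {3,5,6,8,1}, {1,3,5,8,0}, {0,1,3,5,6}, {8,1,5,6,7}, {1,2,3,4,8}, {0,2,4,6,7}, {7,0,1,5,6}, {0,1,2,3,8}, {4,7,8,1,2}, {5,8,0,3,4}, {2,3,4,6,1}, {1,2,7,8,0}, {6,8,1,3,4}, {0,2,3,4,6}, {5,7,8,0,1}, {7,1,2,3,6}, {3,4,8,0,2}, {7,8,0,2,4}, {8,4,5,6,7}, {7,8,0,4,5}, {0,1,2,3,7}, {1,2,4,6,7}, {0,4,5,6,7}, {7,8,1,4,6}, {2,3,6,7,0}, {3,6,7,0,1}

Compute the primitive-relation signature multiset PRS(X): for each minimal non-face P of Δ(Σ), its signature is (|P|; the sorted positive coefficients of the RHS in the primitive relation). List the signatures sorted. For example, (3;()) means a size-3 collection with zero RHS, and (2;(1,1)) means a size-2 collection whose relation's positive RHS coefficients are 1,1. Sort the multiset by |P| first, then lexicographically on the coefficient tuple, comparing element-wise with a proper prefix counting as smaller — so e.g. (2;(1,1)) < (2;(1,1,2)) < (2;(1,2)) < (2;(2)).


Δ(Σ) — 9 vertices, 9 min non-faces:

  P={2,5}:  v_{2} + v_{5} = v_{0} + v_{4}  →  sig = (2;(1,1))
  P={0,1,4}:  v_{0} + v_{1} + v_{4} = v_{8}  →  sig = (3;(1))
  P={0,6,8}:  v_{0} + v_{6} + v_{8} = v_{5}  →  sig = (3;(1))
  P={2,6,8}:  v_{2} + v_{6} + v_{8} = v_{4}  →  sig = (3;(1))
  P={3,7,8}:  v_{3} + v_{7} + v_{8} = v_{1}  →  sig = (3;(1))
  P={3,4,7}:  v_{3} + v_{4} + v_{7} = v_{1} + v_{2} + v_{6}  →  sig = (3;(1,1,1))
  P={3,5,7}:  v_{3} + v_{5} + v_{7} = v_{0} + v_{1} + v_{6}  →  sig = (3;(1,1,1))
  P={1,4,5}:  v_{1} + v_{4} + v_{5} = v_{6} + 2·v_{8}  →  sig = (3;(1,2))
  P={0,1,2,6}:  v_{0} + v_{1} + v_{2} + v_{6} = 0  →  sig = (4;())

Signatures (|P|; sorted positive RHS coefficients), sorted:
[(2;(1,1)), (3;(1)), (3;(1)), (3;(1)), (3;(1)), (3;(1,1,1)), (3;(1,1,1)), (3;(1,2)), (4;())]


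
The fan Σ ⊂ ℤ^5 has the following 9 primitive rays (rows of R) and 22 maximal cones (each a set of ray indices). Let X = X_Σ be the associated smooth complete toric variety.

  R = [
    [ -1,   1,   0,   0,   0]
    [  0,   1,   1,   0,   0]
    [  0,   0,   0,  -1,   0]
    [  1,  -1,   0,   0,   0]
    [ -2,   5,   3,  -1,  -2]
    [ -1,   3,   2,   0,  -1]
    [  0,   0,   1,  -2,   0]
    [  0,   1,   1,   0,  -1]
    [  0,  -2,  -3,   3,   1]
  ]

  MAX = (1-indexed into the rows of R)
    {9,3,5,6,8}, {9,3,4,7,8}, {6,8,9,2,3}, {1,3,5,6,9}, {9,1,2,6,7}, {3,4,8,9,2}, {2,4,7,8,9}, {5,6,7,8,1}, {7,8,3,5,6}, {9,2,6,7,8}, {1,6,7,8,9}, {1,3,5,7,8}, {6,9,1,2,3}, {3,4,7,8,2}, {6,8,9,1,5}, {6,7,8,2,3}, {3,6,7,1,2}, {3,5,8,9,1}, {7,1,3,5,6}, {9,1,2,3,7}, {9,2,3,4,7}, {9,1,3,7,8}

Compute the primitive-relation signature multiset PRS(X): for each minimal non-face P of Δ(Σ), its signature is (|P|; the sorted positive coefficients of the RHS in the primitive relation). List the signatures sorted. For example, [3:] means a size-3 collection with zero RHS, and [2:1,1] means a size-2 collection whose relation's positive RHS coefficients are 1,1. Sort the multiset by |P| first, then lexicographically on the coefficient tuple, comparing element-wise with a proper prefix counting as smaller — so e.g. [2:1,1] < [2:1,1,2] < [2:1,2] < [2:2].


|primitive collections| = 9. Relations:

  • {1,4}:  v_{1} + v_{4} = 0  →  sig = [2:]
  • {4,6}:  v_{4} + v_{6} = v_{2} + v_{8}  →  sig = [2:1,1]
  • {4,5}:  v_{4} + v_{5} = v_{3} + v_{6} + v_{8}  →  sig = [2:1,1,1]
  • {2,5}:  v_{2} + v_{5} = v_{3} + 2·v_{6}  →  sig = [2:1,2]
  • {1,2,8}:  v_{1} + v_{2} + v_{8} = v_{6}  →  sig = [3:1]
  • {5,7,9}:  v_{5} + v_{7} + v_{9} = 2·v_{1} + v_{8}  →  sig = [3:1,2]
  • {1,3,6,8}:  v_{1} + v_{3} + v_{6} + v_{8} = v_{5}  →  sig = [4:1]
  • {3,6,7,9}:  v_{3} + v_{6} + v_{7} + v_{9} = v_{1}  →  sig = [4:1]
  • {2,3,7,8,9}:  v_{2} + v_{3} + v_{7} + v_{8} + v_{9} = 0  →  sig = [5:]

Signatures (|P|; sorted positive RHS coefficients), sorted:
    [2:]
    [2:1,1]
    [2:1,1,1]
    [2:1,2]
    [3:1]
    [3:1,2]
    [4:1]
    [4:1]
    [5:]


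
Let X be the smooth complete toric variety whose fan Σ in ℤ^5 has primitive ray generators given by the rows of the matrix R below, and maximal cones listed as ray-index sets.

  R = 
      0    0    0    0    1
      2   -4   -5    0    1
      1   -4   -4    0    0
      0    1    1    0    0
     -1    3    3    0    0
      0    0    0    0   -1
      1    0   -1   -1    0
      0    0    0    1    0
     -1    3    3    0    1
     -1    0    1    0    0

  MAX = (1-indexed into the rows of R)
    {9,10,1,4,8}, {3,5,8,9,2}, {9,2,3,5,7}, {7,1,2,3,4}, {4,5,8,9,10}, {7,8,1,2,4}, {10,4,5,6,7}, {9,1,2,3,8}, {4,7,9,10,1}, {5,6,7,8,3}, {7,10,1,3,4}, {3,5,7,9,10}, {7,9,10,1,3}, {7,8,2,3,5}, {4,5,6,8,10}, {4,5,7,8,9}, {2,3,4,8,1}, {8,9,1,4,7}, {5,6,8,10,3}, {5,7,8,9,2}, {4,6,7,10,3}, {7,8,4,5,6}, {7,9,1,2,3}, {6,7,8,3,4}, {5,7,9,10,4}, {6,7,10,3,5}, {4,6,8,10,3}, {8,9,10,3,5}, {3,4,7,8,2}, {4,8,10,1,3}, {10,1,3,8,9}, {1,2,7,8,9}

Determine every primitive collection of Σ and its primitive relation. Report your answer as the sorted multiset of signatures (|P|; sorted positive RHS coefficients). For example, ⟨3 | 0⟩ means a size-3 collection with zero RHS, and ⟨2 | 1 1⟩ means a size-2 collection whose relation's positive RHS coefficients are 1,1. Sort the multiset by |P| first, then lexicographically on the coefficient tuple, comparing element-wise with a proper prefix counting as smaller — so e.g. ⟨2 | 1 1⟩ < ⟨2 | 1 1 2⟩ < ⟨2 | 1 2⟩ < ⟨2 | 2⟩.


The 12 primitive collections of Σ (r=10, n=5):

  P = {1,6}:  v_{1} + v_{6} = 0 ; sig = ⟨2 | 0⟩
  P = {1,5}:  v_{1} + v_{5} = v_{9} ; sig = ⟨2 | 1⟩
  P = {6,9}:  v_{6} + v_{9} = v_{5} ; sig = ⟨2 | 1⟩
  P = {2,10}:  v_{2} + v_{10} = v_{1} + v_{3} ; sig = ⟨2 | 1 1⟩
  P = {2,6}:  v_{2} + v_{6} = v_{3} + v_{7} + v_{8} ; sig = ⟨2 | 1 1 1⟩
  P = {3,4,5}:  v_{3} + v_{4} + v_{5} = 0 ; sig = ⟨3 | 0⟩
  P = {7,8,10}:  v_{7} + v_{8} + v_{10} = 0 ; sig = ⟨3 | 0⟩
  P = {3,4,9}:  v_{3} + v_{4} + v_{9} = v_{1} ; sig = ⟨3 | 1⟩
  P = {2,4,5}:  v_{2} + v_{4} + v_{5} = v_{1} + v_{7} + v_{8} ; sig = ⟨3 | 1 1 1⟩
  P = {2,4,9}:  v_{2} + v_{4} + v_{9} = 2·v_{1} + v_{7} + v_{8} ; sig = ⟨3 | 1 1 2⟩
  P = {1,3,7,8}:  v_{1} + v_{3} + v_{7} + v_{8} = v_{2} ; sig = ⟨4 | 1⟩
  P = {3,7,8,9}:  v_{3} + v_{7} + v_{8} + v_{9} = v_{2} + v_{5} ; sig = ⟨4 | 1 1⟩

so the primitive-relation signature multiset is
[⟨2 | 0⟩, ⟨2 | 1⟩, ⟨2 | 1⟩, ⟨2 | 1 1⟩, ⟨2 | 1 1 1⟩, ⟨3 | 0⟩, ⟨3 | 0⟩, ⟨3 | 1⟩, ⟨3 | 1 1 1⟩, ⟨3 | 1 1 2⟩, ⟨4 | 1⟩, ⟨4 | 1 1⟩]


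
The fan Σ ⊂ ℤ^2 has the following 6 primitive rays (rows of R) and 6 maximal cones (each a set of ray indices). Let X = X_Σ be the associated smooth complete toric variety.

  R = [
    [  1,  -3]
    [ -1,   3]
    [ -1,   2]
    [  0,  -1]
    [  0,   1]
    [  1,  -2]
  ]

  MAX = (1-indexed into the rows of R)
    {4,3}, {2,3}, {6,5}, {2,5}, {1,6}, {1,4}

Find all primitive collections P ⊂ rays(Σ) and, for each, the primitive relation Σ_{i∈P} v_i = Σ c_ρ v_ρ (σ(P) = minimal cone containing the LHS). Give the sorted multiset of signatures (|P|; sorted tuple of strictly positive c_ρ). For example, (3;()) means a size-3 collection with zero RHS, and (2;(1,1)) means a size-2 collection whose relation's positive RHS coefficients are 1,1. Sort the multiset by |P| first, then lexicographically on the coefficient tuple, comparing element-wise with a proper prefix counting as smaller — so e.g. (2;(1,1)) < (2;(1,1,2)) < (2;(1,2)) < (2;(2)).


9 minimal non-faces of Δ(Σ) (on 6 rays):

  P = {1,2}:  v_{1} + v_{2} = 0  ⇒ sig = (2;())
  P = {3,6}:  v_{3} + v_{6} = 0  ⇒ sig = (2;())
  P = {4,5}:  v_{4} + v_{5} = 0  ⇒ sig = (2;())
  P = {1,3}:  v_{1} + v_{3} = v_{4}  ⇒ sig = (2;(1))
  P = {1,5}:  v_{1} + v_{5} = v_{6}  ⇒ sig = (2;(1))
  P = {2,4}:  v_{2} + v_{4} = v_{3}  ⇒ sig = (2;(1))
  P = {2,6}:  v_{2} + v_{6} = v_{5}  ⇒ sig = (2;(1))
  P = {3,5}:  v_{3} + v_{5} = v_{2}  ⇒ sig = (2;(1))
  P = {4,6}:  v_{4} + v_{6} = v_{1}  ⇒ sig = (2;(1))

Hence PRS(X_Σ) =
    |P|=2: 9 collections, coeffs (), (), (), (1), (1), (1), (1), (1), (1)


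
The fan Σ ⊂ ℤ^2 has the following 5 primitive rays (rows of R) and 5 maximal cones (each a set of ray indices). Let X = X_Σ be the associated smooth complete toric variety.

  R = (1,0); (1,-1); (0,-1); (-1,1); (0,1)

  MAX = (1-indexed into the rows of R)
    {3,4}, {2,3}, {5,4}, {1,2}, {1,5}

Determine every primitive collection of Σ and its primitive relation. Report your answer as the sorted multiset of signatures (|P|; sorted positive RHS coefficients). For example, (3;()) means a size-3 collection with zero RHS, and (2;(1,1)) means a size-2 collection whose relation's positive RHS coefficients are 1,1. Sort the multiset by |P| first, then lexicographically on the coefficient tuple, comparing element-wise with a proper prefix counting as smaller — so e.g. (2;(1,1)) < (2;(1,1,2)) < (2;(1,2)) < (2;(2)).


The 5 primitive collections of Σ (r=5, n=2):

  • {2,4}:  v_{2} + v_{4} = 0 ; sig = (2;())
  • {3,5}:  v_{3} + v_{5} = 0 ; sig = (2;())
  • {1,3}:  v_{1} + v_{3} = v_{2} ; sig = (2;(1))
  • {1,4}:  v_{1} + v_{4} = v_{5} ; sig = (2;(1))
  • {2,5}:  v_{2} + v_{5} = v_{1} ; sig = (2;(1))

so the primitive-relation signature multiset is
    (2;())
    (2;())
    (2;(1))
    (2;(1))
    (2;(1))


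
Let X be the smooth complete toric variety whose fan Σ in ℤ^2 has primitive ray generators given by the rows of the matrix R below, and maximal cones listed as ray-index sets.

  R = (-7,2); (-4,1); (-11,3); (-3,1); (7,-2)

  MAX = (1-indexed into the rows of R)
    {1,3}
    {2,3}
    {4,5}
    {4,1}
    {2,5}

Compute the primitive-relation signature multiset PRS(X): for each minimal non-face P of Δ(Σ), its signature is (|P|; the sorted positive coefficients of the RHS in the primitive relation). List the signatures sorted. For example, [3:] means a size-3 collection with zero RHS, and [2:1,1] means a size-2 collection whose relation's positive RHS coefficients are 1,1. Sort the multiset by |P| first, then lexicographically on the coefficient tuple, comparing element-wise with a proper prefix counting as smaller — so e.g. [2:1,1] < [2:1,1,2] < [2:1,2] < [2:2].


Σ has 5 primitive collections:

  {1,5}:  v_{1} + v_{5} = 0  so sig = [2:]
  {1,2}:  v_{1} + v_{2} = v_{3}  so sig = [2:1]
  {2,4}:  v_{2} + v_{4} = v_{1}  so sig = [2:1]
  {3,5}:  v_{3} + v_{5} = v_{2}  so sig = [2:1]
  {3,4}:  v_{3} + v_{4} = 2·v_{1}  so sig = [2:2]

so the primitive-relation signature multiset is
{ [2:],  [2:1] ×3,  [2:2] }


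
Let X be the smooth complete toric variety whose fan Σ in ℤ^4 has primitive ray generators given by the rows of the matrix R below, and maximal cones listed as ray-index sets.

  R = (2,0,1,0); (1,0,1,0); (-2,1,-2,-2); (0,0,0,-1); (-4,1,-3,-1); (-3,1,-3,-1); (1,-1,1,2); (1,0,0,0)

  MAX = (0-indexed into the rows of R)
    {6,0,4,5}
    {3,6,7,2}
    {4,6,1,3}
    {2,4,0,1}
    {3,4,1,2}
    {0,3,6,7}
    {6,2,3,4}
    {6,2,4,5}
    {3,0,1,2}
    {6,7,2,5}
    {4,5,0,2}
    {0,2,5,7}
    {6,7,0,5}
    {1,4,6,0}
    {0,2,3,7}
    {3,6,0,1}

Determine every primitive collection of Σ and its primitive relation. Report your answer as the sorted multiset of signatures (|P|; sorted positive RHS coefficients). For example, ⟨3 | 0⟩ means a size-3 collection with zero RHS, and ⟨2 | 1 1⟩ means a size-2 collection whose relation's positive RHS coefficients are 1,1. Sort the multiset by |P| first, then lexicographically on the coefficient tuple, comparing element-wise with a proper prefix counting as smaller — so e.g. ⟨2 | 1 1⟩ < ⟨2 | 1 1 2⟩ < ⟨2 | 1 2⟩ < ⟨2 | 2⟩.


Δ(Σ) — 8 vertices, 7 min non-faces:

  P = {1,7}:  v_{1} + v_{7} = v_{0} ; sig = ⟨2 | 1⟩
  P = {4,7}:  v_{4} + v_{7} = v_{5} ; sig = ⟨2 | 1⟩
  P = {1,5}:  v_{1} + v_{5} = v_{0} + v_{4} ; sig = ⟨2 | 1 1⟩
  P = {3,5}:  v_{3} + v_{5} = 2·v_{2} + v_{6} ; sig = ⟨2 | 1 2⟩
  P = {1,2,6}:  v_{1} + v_{2} + v_{6} = 0 ; sig = ⟨3 | 0⟩
  P = {0,2,6}:  v_{0} + v_{2} + v_{6} = v_{7} ; sig = ⟨3 | 1⟩
  P = {0,3,4}:  v_{0} + v_{3} + v_{4} = v_{2} ; sig = ⟨3 | 1⟩

Hence PRS(X_Σ) =
{ ⟨2 | 1⟩ ×2,  ⟨2 | 1 1⟩,  ⟨2 | 1 2⟩,  ⟨3 | 0⟩,  ⟨3 | 1⟩ ×2 }


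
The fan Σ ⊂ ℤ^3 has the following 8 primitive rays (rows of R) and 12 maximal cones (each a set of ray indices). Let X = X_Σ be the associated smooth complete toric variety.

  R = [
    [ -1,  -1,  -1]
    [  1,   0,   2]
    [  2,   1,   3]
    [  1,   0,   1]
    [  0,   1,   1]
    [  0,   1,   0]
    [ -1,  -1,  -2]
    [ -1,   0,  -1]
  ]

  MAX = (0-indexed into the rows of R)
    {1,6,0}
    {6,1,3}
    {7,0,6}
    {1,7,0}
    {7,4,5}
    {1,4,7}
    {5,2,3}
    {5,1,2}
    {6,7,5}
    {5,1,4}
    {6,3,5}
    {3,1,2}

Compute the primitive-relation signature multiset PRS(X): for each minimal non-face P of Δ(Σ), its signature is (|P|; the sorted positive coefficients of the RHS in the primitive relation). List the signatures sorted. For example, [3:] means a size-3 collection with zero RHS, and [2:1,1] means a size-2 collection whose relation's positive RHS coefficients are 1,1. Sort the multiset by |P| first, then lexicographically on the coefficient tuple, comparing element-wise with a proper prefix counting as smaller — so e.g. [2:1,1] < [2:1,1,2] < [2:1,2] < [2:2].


14 minimal non-faces of Δ(Σ) (on 8 rays):

  • {3,7}:  v_{3} + v_{7} = 0  ⟹  sig = [2:]
  • {0,2}:  v_{0} + v_{2} = v_{1}  ⟹  sig = [2:1]
  • {0,5}:  v_{0} + v_{5} = v_{7}  ⟹  sig = [2:1]
  • {2,6}:  v_{2} + v_{6} = v_{3}  ⟹  sig = [2:1]
  • {4,6}:  v_{4} + v_{6} = v_{7}  ⟹  sig = [2:1]
  • {0,3}:  v_{0} + v_{3} = v_{1} + v_{6}  ⟹  sig = [2:1,1]
  • {2,7}:  v_{2} + v_{7} = v_{1} + v_{5}  ⟹  sig = [2:1,1]
  • {3,4}:  v_{3} + v_{4} = v_{1} + v_{5}  ⟹  sig = [2:1,1]
  • {0,4}:  v_{0} + v_{4} = v_{1} + 2·v_{7}  ⟹  sig = [2:1,2]
  • {2,4}:  v_{2} + v_{4} = 2·v_{1} + 2·v_{5}  ⟹  sig = [2:2,2]
  • {1,5,6}:  v_{1} + v_{5} + v_{6} = 0  ⟹  sig = [3:]
  • {1,3,5}:  v_{1} + v_{3} + v_{5} = v_{2}  ⟹  sig = [3:1]
  • {1,5,7}:  v_{1} + v_{5} + v_{7} = v_{4}  ⟹  sig = [3:1]
  • {1,6,7}:  v_{1} + v_{6} + v_{7} = v_{0}  ⟹  sig = [3:1]

Signatures (|P|; sorted positive RHS coefficients), sorted:
[[2:], [2:1], [2:1], [2:1], [2:1], [2:1,1], [2:1,1], [2:1,1], [2:1,2], [2:2,2], [3:], [3:1], [3:1], [3:1]]


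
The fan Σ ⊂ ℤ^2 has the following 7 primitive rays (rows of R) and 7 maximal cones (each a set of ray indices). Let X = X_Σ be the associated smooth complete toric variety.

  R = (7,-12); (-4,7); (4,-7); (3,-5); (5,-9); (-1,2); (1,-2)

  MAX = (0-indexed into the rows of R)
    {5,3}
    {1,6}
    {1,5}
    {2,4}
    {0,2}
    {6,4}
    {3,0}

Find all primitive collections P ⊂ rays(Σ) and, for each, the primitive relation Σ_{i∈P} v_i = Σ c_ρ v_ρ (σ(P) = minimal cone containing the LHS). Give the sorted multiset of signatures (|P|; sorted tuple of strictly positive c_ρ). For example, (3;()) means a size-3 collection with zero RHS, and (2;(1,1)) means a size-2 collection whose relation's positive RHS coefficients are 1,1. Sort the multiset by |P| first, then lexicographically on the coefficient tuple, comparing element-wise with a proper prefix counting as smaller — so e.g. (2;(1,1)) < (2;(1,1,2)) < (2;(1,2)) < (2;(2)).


Δ(Σ) — 7 vertices, 14 min non-faces:

  P={1,2}:  v_{1} + v_{2} = 0 — sig = (2;())
  P={5,6}:  v_{5} + v_{6} = 0 — sig = (2;())
  P={0,1}:  v_{0} + v_{1} = v_{3} — sig = (2;(1))
  P={1,3}:  v_{1} + v_{3} = v_{5} — sig = (2;(1))
  P={1,4}:  v_{1} + v_{4} = v_{6} — sig = (2;(1))
  P={2,3}:  v_{2} + v_{3} = v_{0} — sig = (2;(1))
  P={2,5}:  v_{2} + v_{5} = v_{3} — sig = (2;(1))
  P={2,6}:  v_{2} + v_{6} = v_{4} — sig = (2;(1))
  P={3,6}:  v_{3} + v_{6} = v_{2} — sig = (2;(1))
  P={4,5}:  v_{4} + v_{5} = v_{2} — sig = (2;(1))
  P={0,5}:  v_{0} + v_{5} = 2·v_{3} — sig = (2;(2))
  P={0,6}:  v_{0} + v_{6} = 2·v_{2} — sig = (2;(2))
  P={3,4}:  v_{3} + v_{4} = 2·v_{2} — sig = (2;(2))
  P={0,4}:  v_{0} + v_{4} = 3·v_{2} — sig = (2;(3))

Signatures (|P|; sorted positive RHS coefficients), sorted:
    (2;())
    (2;())
    (2;(1))
    (2;(1))
    (2;(1))
    (2;(1))
    (2;(1))
    (2;(1))
    (2;(1))
    (2;(1))
    (2;(2))
    (2;(2))
    (2;(2))
    (2;(3))


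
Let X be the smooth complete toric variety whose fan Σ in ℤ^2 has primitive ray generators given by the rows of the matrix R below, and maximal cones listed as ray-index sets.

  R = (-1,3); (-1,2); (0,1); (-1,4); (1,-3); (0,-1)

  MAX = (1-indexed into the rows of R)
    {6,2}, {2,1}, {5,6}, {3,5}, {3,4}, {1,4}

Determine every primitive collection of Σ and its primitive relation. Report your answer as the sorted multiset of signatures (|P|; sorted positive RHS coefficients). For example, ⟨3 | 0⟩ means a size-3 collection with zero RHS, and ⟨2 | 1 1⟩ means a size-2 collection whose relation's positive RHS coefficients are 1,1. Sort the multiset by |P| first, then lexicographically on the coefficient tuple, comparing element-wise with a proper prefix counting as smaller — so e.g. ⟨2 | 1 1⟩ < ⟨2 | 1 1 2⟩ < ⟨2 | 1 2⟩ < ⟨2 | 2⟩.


9 minimal non-faces of Δ(Σ) (on 6 rays):

  P = {1,5}:  v_{1} + v_{5} = 0 — sig = ⟨2 | 0⟩
  P = {3,6}:  v_{3} + v_{6} = 0 — sig = ⟨2 | 0⟩
  P = {1,3}:  v_{1} + v_{3} = v_{4} — sig = ⟨2 | 1⟩
  P = {1,6}:  v_{1} + v_{6} = v_{2} — sig = ⟨2 | 1⟩
  P = {2,3}:  v_{2} + v_{3} = v_{1} — sig = ⟨2 | 1⟩
  P = {2,5}:  v_{2} + v_{5} = v_{6} — sig = ⟨2 | 1⟩
  P = {4,5}:  v_{4} + v_{5} = v_{3} — sig = ⟨2 | 1⟩
  P = {4,6}:  v_{4} + v_{6} = v_{1} — sig = ⟨2 | 1⟩
  P = {2,4}:  v_{2} + v_{4} = 2·v_{1} — sig = ⟨2 | 2⟩

so the primitive-relation signature multiset is
    ⟨2 | 0⟩
    ⟨2 | 0⟩
    ⟨2 | 1⟩
    ⟨2 | 1⟩
    ⟨2 | 1⟩
    ⟨2 | 1⟩
    ⟨2 | 1⟩
    ⟨2 | 1⟩
    ⟨2 | 2⟩


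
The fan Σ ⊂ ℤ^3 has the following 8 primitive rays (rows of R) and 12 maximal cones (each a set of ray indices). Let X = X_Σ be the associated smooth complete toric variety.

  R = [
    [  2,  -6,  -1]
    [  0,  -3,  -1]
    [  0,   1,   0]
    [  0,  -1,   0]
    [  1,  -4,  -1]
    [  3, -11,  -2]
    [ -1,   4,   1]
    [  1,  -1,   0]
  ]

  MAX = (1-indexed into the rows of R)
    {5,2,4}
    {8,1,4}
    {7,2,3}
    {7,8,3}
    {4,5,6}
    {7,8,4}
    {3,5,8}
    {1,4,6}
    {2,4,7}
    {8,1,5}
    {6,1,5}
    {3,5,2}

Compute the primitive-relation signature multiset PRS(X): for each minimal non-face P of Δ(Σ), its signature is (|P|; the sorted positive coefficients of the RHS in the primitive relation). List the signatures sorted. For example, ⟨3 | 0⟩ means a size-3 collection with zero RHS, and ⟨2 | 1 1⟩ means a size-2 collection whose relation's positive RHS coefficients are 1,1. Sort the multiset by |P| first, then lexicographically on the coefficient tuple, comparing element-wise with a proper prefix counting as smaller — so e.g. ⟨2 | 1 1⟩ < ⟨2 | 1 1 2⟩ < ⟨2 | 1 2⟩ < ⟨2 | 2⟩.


Minimal non-faces — 12 found among 8 rays, 12 max cones:

  P = {3,4}:  v_{3} + v_{4} = 0  ⇒ sig = ⟨2 | 0⟩
  P = {5,7}:  v_{5} + v_{7} = 0  ⇒ sig = ⟨2 | 0⟩
  P = {2,8}:  v_{2} + v_{8} = v_{5}  ⇒ sig = ⟨2 | 1⟩
  P = {1,3}:  v_{1} + v_{3} = v_{5} + v_{8}  ⇒ sig = ⟨2 | 1 1⟩
  P = {1,7}:  v_{1} + v_{7} = v_{4} + v_{8}  ⇒ sig = ⟨2 | 1 1⟩
  P = {3,6}:  v_{3} + v_{6} = v_{1} + v_{5}  ⇒ sig = ⟨2 | 1 1⟩
  P = {6,7}:  v_{6} + v_{7} = v_{1} + v_{4}  ⇒ sig = ⟨2 | 1 1⟩
  P = {1,2}:  v_{1} + v_{2} = v_{4} + 2·v_{5}  ⇒ sig = ⟨2 | 1 2⟩
  P = {6,8}:  v_{6} + v_{8} = 2·v_{1}  ⇒ sig = ⟨2 | 2⟩
  P = {2,6}:  v_{2} + v_{6} = 2·v_{4} + 3·v_{5}  ⇒ sig = ⟨2 | 2 3⟩
  P = {1,4,5}:  v_{1} + v_{4} + v_{5} = v_{6}  ⇒ sig = ⟨3 | 1⟩
  P = {4,5,8}:  v_{4} + v_{5} + v_{8} = v_{1}  ⇒ sig = ⟨3 | 1⟩

so the primitive-relation signature multiset is
[⟨2 | 0⟩, ⟨2 | 0⟩, ⟨2 | 1⟩, ⟨2 | 1 1⟩, ⟨2 | 1 1⟩, ⟨2 | 1 1⟩, ⟨2 | 1 1⟩, ⟨2 | 1 2⟩, ⟨2 | 2⟩, ⟨2 | 2 3⟩, ⟨3 | 1⟩, ⟨3 | 1⟩]


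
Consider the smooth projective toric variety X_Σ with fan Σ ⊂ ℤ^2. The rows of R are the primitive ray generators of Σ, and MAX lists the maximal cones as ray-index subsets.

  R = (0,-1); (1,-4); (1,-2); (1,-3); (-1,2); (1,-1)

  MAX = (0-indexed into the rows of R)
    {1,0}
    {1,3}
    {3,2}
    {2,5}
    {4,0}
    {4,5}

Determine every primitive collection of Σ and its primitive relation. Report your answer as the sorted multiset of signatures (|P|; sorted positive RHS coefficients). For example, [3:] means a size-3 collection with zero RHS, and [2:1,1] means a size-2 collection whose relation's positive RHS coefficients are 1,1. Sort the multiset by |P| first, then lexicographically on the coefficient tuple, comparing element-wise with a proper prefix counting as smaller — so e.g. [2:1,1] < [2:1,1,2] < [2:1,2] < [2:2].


|primitive collections| = 9. Relations:

  P={2,4}:  v_{2} + v_{4} = 0  →  sig = [2:]
  P={0,2}:  v_{0} + v_{2} = v_{3}  →  sig = [2:1]
  P={0,3}:  v_{0} + v_{3} = v_{1}  →  sig = [2:1]
  P={0,5}:  v_{0} + v_{5} = v_{2}  →  sig = [2:1]
  P={3,4}:  v_{3} + v_{4} = v_{0}  →  sig = [2:1]
  P={1,5}:  v_{1} + v_{5} = v_{2} + v_{3}  →  sig = [2:1,1]
  P={1,2}:  v_{1} + v_{2} = 2·v_{3}  →  sig = [2:2]
  P={1,4}:  v_{1} + v_{4} = 2·v_{0}  →  sig = [2:2]
  P={3,5}:  v_{3} + v_{5} = 2·v_{2}  →  sig = [2:2]

Signatures (|P|; sorted positive RHS coefficients), sorted:
    [2:]
    [2:1]
    [2:1]
    [2:1]
    [2:1]
    [2:1,1]
    [2:2]
    [2:2]
    [2:2]


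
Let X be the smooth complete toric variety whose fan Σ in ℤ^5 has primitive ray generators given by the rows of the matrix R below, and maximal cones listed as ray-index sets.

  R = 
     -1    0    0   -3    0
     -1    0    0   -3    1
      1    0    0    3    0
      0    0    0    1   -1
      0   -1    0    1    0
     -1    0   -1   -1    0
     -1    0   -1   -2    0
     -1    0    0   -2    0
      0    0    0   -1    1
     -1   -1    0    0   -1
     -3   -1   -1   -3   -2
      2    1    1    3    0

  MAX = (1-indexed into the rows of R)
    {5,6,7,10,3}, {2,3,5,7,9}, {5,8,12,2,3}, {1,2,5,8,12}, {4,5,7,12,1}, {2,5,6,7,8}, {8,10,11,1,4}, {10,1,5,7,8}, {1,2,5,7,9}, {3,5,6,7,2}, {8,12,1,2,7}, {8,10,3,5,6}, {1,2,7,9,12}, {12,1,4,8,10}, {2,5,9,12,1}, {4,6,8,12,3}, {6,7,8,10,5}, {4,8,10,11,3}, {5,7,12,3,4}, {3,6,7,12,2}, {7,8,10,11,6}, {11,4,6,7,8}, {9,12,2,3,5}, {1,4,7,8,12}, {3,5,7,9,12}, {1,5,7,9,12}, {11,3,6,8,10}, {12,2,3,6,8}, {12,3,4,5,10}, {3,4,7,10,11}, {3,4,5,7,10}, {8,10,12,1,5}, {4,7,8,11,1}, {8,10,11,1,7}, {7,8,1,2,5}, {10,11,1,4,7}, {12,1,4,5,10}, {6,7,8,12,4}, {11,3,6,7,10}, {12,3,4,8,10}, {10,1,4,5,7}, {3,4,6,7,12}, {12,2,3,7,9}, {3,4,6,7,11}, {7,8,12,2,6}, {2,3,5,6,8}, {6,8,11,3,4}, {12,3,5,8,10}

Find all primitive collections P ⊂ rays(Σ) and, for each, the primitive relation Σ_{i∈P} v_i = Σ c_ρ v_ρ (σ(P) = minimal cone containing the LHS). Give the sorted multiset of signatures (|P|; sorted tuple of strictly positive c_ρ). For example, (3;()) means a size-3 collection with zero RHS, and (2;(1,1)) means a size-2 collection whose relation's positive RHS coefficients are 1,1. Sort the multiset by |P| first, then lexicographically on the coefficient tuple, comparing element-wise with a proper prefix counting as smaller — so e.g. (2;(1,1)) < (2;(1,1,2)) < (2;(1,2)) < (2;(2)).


The 22 primitive collections of Σ (r=12, n=5):

  • {1,3}:  v_{1} + v_{3} = 0  ⇒ sig = (2;())
  • {4,9}:  v_{4} + v_{9} = 0  ⇒ sig = (2;())
  • {2,4}:  v_{2} + v_{4} = v_{8}  ⇒ sig = (2;(1))
  • {8,9}:  v_{8} + v_{9} = v_{2}  ⇒ sig = (2;(1))
  • {1,6}:  v_{1} + v_{6} = v_{7} + v_{8}  ⇒ sig = (2;(1,1))
  • {9,10}:  v_{9} + v_{10} = v_{5} + v_{8}  ⇒ sig = (2;(1,1))
  • {6,9}:  v_{6} + v_{9} = v_{2} + v_{3} + v_{7}  ⇒ sig = (2;(1,1,1))
  • {9,11}:  v_{9} + v_{11} = v_{7} + v_{8} + v_{10}  ⇒ sig = (2;(1,1,1))
  • {2,11}:  v_{2} + v_{11} = v_{7} + 2·v_{8} + v_{10}  ⇒ sig = (2;(1,1,2))
  • {2,10}:  v_{2} + v_{10} = v_{5} + 2·v_{8}  ⇒ sig = (2;(1,2))
  • {5,11}:  v_{5} + v_{11} = v_{7} + 2·v_{10}  ⇒ sig = (2;(1,2))
  • {11,12}:  v_{11} + v_{12} = 2·v_{4} + v_{8}  ⇒ sig = (2;(1,2))
  • {3,7,8}:  v_{3} + v_{7} + v_{8} = v_{6}  ⇒ sig = (3;(1))
  • {4,5,8}:  v_{4} + v_{5} + v_{8} = v_{10}  ⇒ sig = (3;(1))
  • {5,6,12}:  v_{5} + v_{6} + v_{12} = v_{3}  ⇒ sig = (3;(1))
  • {7,10,12}:  v_{7} + v_{10} + v_{12} = v_{4}  ⇒ sig = (3;(1))
  • {4,6,10}:  v_{4} + v_{6} + v_{10} = v_{3} + v_{11}  ⇒ sig = (3;(1,1))
  • {4,5,6}:  v_{4} + v_{5} + v_{6} = v_{3} + v_{7} + v_{10}  ⇒ sig = (3;(1,1,1))
  • {6,10,12}:  v_{6} + v_{10} + v_{12} = v_{3} + v_{4} + v_{8}  ⇒ sig = (3;(1,1,1))
  • {5,7,8,12}:  v_{5} + v_{7} + v_{8} + v_{12} = 0  ⇒ sig = (4;())
  • {2,5,7,12}:  v_{2} + v_{5} + v_{7} + v_{12} = v_{9}  ⇒ sig = (4;(1))
  • {4,7,8,10}:  v_{4} + v_{7} + v_{8} + v_{10} = v_{11}  ⇒ sig = (4;(1))

so the primitive-relation signature multiset is
[(2;()), (2;()), (2;(1)), (2;(1)), (2;(1,1)), (2;(1,1)), (2;(1,1,1)), (2;(1,1,1)), (2;(1,1,2)), (2;(1,2)), (2;(1,2)), (2;(1,2)), (3;(1)), (3;(1)), (3;(1)), (3;(1)), (3;(1,1)), (3;(1,1,1)), (3;(1,1,1)), (4;()), (4;(1)), (4;(1))]


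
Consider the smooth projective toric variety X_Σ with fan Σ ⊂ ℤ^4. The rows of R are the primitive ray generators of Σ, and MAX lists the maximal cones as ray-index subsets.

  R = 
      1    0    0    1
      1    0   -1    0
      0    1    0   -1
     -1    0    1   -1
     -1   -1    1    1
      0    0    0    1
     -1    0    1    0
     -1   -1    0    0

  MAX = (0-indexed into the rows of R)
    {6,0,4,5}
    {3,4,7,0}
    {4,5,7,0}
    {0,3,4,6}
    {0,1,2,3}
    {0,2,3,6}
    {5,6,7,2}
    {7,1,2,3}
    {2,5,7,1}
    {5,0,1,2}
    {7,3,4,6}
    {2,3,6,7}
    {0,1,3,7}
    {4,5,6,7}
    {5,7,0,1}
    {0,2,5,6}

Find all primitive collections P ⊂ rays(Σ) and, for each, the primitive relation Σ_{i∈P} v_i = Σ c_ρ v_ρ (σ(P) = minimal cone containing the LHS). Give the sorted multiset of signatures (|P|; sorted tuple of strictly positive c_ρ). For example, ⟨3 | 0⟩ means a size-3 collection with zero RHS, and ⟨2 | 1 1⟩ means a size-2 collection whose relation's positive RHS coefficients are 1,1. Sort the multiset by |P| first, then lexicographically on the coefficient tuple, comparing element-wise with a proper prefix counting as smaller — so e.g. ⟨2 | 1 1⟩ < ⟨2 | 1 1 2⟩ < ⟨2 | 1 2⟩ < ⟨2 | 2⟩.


|primitive collections| = 6. Relations:

  P = {1,6}:  v_{1} + v_{6} = 0  so sig = ⟨2 | 0⟩
  P = {2,4}:  v_{2} + v_{4} = v_{6}  so sig = ⟨2 | 1⟩
  P = {3,5}:  v_{3} + v_{5} = v_{6}  so sig = ⟨2 | 1⟩
  P = {1,4}:  v_{1} + v_{4} = v_{0} + v_{7}  so sig = ⟨2 | 1 1⟩
  P = {0,2,7}:  v_{0} + v_{2} + v_{7} = 0  so sig = ⟨3 | 0⟩
  P = {0,6,7}:  v_{0} + v_{6} + v_{7} = v_{4}  so sig = ⟨3 | 1⟩

so the primitive-relation signature multiset is
[⟨2 | 0⟩, ⟨2 | 1⟩, ⟨2 | 1⟩, ⟨2 | 1 1⟩, ⟨3 | 0⟩, ⟨3 | 1⟩]


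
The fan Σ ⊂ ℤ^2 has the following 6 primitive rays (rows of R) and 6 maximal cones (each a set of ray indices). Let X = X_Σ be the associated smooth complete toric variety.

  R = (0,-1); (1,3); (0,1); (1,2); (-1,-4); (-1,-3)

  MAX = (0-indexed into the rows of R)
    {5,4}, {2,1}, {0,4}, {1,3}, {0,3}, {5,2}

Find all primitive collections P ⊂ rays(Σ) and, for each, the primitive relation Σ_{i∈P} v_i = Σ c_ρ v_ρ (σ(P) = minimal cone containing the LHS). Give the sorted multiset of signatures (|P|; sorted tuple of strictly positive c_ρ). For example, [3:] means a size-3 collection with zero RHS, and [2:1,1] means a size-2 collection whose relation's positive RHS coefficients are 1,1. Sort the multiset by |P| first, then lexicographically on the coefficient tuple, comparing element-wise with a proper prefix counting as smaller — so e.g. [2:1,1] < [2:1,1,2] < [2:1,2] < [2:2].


9 collections generate NE(X_Σ); each relation:

  P={0,2}:  v_{0} + v_{2} = 0  →  sig = [2:]
  P={1,5}:  v_{1} + v_{5} = 0  →  sig = [2:]
  P={0,1}:  v_{0} + v_{1} = v_{3}  →  sig = [2:1]
  P={0,5}:  v_{0} + v_{5} = v_{4}  →  sig = [2:1]
  P={1,4}:  v_{1} + v_{4} = v_{0}  →  sig = [2:1]
  P={2,3}:  v_{2} + v_{3} = v_{1}  →  sig = [2:1]
  P={2,4}:  v_{2} + v_{4} = v_{5}  →  sig = [2:1]
  P={3,5}:  v_{3} + v_{5} = v_{0}  →  sig = [2:1]
  P={3,4}:  v_{3} + v_{4} = 2·v_{0}  →  sig = [2:2]

so the primitive-relation signature multiset is
    [2:]
    [2:]
    [2:1]
    [2:1]
    [2:1]
    [2:1]
    [2:1]
    [2:1]
    [2:2]


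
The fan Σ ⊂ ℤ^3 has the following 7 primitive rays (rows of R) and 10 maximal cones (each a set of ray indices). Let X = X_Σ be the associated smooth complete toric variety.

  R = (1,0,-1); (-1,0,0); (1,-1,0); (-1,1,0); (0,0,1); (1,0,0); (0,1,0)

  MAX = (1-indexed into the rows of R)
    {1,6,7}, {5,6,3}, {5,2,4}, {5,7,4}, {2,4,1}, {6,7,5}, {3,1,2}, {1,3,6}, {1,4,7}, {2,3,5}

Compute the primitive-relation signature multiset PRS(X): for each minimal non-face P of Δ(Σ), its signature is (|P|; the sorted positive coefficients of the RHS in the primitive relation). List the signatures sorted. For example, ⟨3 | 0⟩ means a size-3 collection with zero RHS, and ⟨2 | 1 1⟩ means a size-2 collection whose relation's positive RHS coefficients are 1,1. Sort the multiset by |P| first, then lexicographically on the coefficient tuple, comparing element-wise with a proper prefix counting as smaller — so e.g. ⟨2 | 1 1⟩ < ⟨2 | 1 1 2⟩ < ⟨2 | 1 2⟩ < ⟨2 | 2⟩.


Primitive collections (6):

  P={2,6}:  v_{2} + v_{6} = 0 ; sig = ⟨2 | 0⟩
  P={3,4}:  v_{3} + v_{4} = 0 ; sig = ⟨2 | 0⟩
  P={1,5}:  v_{1} + v_{5} = v_{6} ; sig = ⟨2 | 1⟩
  P={2,7}:  v_{2} + v_{7} = v_{4} ; sig = ⟨2 | 1⟩
  P={3,7}:  v_{3} + v_{7} = v_{6} ; sig = ⟨2 | 1⟩
  P={4,6}:  v_{4} + v_{6} = v_{7} ; sig = ⟨2 | 1⟩

Signatures (|P|; sorted positive RHS coefficients), sorted:
[⟨2 | 0⟩, ⟨2 | 0⟩, ⟨2 | 1⟩, ⟨2 | 1⟩, ⟨2 | 1⟩, ⟨2 | 1⟩]


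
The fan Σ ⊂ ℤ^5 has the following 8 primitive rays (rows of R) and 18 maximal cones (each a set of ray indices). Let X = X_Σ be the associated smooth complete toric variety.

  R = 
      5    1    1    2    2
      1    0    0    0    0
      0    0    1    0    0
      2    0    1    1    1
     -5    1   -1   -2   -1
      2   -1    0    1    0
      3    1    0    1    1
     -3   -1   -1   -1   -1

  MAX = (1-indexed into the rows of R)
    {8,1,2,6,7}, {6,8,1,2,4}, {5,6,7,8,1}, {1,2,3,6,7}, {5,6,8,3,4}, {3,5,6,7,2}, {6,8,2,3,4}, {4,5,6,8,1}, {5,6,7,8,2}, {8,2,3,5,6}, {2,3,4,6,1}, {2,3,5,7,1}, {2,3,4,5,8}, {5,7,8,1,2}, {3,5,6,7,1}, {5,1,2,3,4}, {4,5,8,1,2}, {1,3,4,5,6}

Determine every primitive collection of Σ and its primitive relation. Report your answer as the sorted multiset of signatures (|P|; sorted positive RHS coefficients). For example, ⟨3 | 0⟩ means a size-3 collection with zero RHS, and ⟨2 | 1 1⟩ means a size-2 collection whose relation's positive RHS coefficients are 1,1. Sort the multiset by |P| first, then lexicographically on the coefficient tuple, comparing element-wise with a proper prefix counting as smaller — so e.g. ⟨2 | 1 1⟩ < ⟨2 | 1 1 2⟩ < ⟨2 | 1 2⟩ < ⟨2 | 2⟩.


Minimal non-faces — 5 found among 8 rays, 18 max cones:

  P = {4,7}:  v_{4} + v_{7} = v_{1} — sig = ⟨2 | 1⟩
  P = {3,7,8}:  v_{3} + v_{7} + v_{8} = 0 — sig = ⟨3 | 0⟩
  P = {1,3,8}:  v_{1} + v_{3} + v_{8} = v_{4} — sig = ⟨3 | 1⟩
  P = {2,4,5,6}:  v_{2} + v_{4} + v_{5} + v_{6} = 0 — sig = ⟨4 | 0⟩
  P = {1,2,5,6}:  v_{1} + v_{2} + v_{5} + v_{6} = v_{7} — sig = ⟨4 | 1⟩

Hence PRS(X_Σ) =
{ ⟨2 | 1⟩,  ⟨3 | 0⟩,  ⟨3 | 1⟩,  ⟨4 | 0⟩,  ⟨4 | 1⟩ }


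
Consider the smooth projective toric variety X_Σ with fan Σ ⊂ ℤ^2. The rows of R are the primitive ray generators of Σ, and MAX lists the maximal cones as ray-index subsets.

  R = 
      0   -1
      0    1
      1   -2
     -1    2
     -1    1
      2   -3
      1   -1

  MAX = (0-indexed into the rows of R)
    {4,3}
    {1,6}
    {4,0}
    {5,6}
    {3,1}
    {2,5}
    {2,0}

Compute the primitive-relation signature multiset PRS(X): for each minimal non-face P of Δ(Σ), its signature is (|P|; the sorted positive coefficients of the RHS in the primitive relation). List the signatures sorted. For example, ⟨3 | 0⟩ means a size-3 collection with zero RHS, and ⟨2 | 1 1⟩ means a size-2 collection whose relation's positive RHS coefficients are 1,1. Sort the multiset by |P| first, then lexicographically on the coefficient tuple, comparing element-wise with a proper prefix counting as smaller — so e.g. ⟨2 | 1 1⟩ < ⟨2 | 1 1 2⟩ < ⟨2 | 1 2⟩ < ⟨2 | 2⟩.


Primitive collections (14):

  P = {0,1}:  v_{0} + v_{1} = 0  so sig = ⟨2 | 0⟩
  P = {2,3}:  v_{2} + v_{3} = 0  so sig = ⟨2 | 0⟩
  P = {4,6}:  v_{4} + v_{6} = 0  so sig = ⟨2 | 0⟩
  P = {0,3}:  v_{0} + v_{3} = v_{4}  so sig = ⟨2 | 1⟩
  P = {0,6}:  v_{0} + v_{6} = v_{2}  so sig = ⟨2 | 1⟩
  P = {1,2}:  v_{1} + v_{2} = v_{6}  so sig = ⟨2 | 1⟩
  P = {1,4}:  v_{1} + v_{4} = v_{3}  so sig = ⟨2 | 1⟩
  P = {2,4}:  v_{2} + v_{4} = v_{0}  so sig = ⟨2 | 1⟩
  P = {2,6}:  v_{2} + v_{6} = v_{5}  so sig = ⟨2 | 1⟩
  P = {3,5}:  v_{3} + v_{5} = v_{6}  so sig = ⟨2 | 1⟩
  P = {3,6}:  v_{3} + v_{6} = v_{1}  so sig = ⟨2 | 1⟩
  P = {4,5}:  v_{4} + v_{5} = v_{2}  so sig = ⟨2 | 1⟩
  P = {0,5}:  v_{0} + v_{5} = 2·v_{2}  so sig = ⟨2 | 2⟩
  P = {1,5}:  v_{1} + v_{5} = 2·v_{6}  so sig = ⟨2 | 2⟩

so the primitive-relation signature multiset is
[⟨2 | 0⟩, ⟨2 | 0⟩, ⟨2 | 0⟩, ⟨2 | 1⟩, ⟨2 | 1⟩, ⟨2 | 1⟩, ⟨2 | 1⟩, ⟨2 | 1⟩, ⟨2 | 1⟩, ⟨2 | 1⟩, ⟨2 | 1⟩, ⟨2 | 1⟩, ⟨2 | 2⟩, ⟨2 | 2⟩]
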